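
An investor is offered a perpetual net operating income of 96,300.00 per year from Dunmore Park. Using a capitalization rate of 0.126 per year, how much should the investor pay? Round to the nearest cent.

Level perpetuity: PV = C / r = 96,300.00 / 0.126 = 764,285.71

764285.71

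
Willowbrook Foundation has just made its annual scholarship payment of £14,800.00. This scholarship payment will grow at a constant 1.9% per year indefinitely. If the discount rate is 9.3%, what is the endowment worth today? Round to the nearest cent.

£203800.00

D₁ = D₀ × (1 + g) = £14,800.00 × 1.019 = £15,081.2000
Growing perpetuity: P = D₁ / (r − g) = £15,081.2000 / (0.093 − 0.019) = £203,800.00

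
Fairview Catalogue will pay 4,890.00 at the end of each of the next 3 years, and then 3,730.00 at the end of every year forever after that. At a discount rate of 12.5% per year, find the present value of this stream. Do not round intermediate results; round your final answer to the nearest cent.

32602.36

PV of 3-year annuity: 4,890.00 × [1 − (1+0.125)^−3] / 0.125 = 11644.77366
Perpetuity value at year 3: 3,730.00 / 0.125 = 29840.00000
PV of perpetuity: 29840.00000 / (1+0.125)^3 = 20957.58573
Total PV = 11644.77366 + 20957.58573 = 32602.35940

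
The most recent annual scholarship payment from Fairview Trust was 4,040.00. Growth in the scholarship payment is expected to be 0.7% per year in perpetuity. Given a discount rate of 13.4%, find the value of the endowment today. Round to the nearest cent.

D₁ = D₀ × (1 + g) = 4,040.00 × 1.007 = 4,068.2800
Growing perpetuity: P = D₁ / (r − g) = 4,068.2800 / (0.134 − 0.007) = 32,033.70

32033.70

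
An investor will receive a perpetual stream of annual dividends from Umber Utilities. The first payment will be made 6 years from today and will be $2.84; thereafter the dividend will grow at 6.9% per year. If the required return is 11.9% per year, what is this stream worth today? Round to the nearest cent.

$32.37

Value at end of year 5: C₁ / (r − g) = $2.84 / (0.119 − 0.069) = $56.8000
Discount to today: PV = $56.8000 / (1 + 0.119)^5 = $56.8000 / 1.754488 = $32.37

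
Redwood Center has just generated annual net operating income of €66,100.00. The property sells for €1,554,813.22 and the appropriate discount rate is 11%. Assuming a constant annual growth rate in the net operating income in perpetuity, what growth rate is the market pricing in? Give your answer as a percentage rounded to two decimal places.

6.47%

P = D₀(1+g)/(r−g) ⇒ P(r−g) = D₀(1+g) ⇒ g(P+D₀) = P·r − D₀
g = (P·r − D₀)/(P + D₀) = (€1,554,813.22×0.11 − €66,100.00) / (€1,554,813.22 + €66,100.00) = 0.064735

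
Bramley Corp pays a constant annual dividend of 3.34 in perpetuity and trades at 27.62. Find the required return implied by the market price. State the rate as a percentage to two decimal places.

P = C/r ⇒ r = C/P = 3.34/27.62 = 0.120927

12.09%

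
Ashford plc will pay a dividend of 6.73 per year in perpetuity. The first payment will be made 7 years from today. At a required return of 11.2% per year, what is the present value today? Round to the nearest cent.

31.78

Value at end of year 6: C / r = 6.73 / 0.112 = 60.0893
Discount to today: PV = 60.0893 / (1 + 0.112)^6 = 60.0893 / 1.890727 = 31.78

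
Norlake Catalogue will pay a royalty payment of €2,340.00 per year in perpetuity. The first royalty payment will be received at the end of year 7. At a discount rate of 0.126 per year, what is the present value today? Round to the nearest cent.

€9112.03

Value at end of year 6: C / r = €2,340.00 / 0.126 = €18,571.4286
Discount to today: PV = €18,571.4286 / (1 + 0.126)^6 = €18,571.4286 / 2.038123 = €9,112.03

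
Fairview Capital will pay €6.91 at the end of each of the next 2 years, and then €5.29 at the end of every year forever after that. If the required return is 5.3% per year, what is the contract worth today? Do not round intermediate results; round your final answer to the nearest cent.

€102.81

PV of 2-year annuity: €6.91 × [1 − (1+0.053)^−2] / 0.053 = 12.79412
Perpetuity value at year 2: €5.29 / 0.053 = 99.81132
PV of perpetuity: 99.81132 / (1+0.053)^2 = 90.01669
Total PV = 12.79412 + 90.01669 = 102.81081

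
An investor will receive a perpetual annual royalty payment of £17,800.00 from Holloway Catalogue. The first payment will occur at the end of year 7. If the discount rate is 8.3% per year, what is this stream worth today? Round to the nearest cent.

£132914.14

Value at end of year 6: C / r = £17,800.00 / 0.083 = £214,457.8313
Discount to today: PV = £214,457.8313 / (1 + 0.083)^6 = £214,457.8313 / 1.613507 = £132,914.14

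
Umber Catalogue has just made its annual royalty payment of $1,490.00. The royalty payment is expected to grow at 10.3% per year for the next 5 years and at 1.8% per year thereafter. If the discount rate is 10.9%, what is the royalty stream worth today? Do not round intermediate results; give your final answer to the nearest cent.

D_1 = 1643.47000
D_2 = 1812.74741
D_3 = 1999.46039
D_4 = 2205.40481
D_5 = 2432.56151
Terminal value at year 5: TV = D_5×(1+g_2)/(r−g_2) = 2476.34762/0.091 = 27212.61117
P_0 = D_1/(1+r)^1 + D_2/(1+r)^2 + D_3/(1+r)^3 + D_4/(1+r)^4 + D_5/(1+r)^5 + TV/(1+r)^5
    = 1481.93868 + 1473.92098 + 1465.94666 + 1458.01548 + 1450.12720 + 16222.30213 = 23552.25113

$23552.25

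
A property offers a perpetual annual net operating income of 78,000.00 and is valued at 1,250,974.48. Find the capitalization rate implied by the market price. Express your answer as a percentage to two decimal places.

6.24%

P = C/r ⇒ r = C/P = 78,000.00/1,250,974.48 = 0.062351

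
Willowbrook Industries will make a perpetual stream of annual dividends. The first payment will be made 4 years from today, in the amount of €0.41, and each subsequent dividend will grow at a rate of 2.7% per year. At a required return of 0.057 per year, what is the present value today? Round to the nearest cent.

Value at end of year 3: C₁ / (r − g) = €0.41 / (0.057 − 0.027) = €13.6667
Discount to today: PV = €13.6667 / (1 + 0.057)^3 = €13.6667 / 1.180932 = €11.57

€11.57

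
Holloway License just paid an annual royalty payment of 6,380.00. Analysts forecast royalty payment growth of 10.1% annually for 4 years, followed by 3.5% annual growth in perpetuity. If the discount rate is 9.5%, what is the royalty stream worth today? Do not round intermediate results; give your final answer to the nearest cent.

138358.57

D_1 = 7024.38000
D_2 = 7733.84238
D_3 = 8514.96046
D_4 = 9374.97147
Terminal value at year 4: TV = D_4×(1+g_2)/(r−g_2) = 9703.09547/0.06 = 161718.25780
P_0 = D_1/(1+r)^1 + D_2/(1+r)^2 + D_3/(1+r)^3 + D_4/(1+r)^4 + TV/(1+r)^4
    = 6414.95890 + 6450.10936 + 6485.45243 + 6520.98915 + 112487.06292 = 138358.57277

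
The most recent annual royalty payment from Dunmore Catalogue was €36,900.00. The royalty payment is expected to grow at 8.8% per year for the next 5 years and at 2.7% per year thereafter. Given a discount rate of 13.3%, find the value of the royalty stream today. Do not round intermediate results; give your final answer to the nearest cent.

€455581.18

D_1 = 40147.20000
D_2 = 43680.15360
D_3 = 47524.00712
D_4 = 51706.11974
D_5 = 56256.25828
Terminal value at year 5: TV = D_5×(1+g_2)/(r−g_2) = 57775.17725/0.106 = 545048.84202
P_0 = D_1/(1+r)^1 + D_2/(1+r)^2 + D_3/(1+r)^3 + D_4/(1+r)^4 + D_5/(1+r)^5 + TV/(1+r)^5
    = 35434.42189 + 34027.05297 + 32675.58132 + 31377.78682 + 30131.53757 + 291934.80267 = 455581.18324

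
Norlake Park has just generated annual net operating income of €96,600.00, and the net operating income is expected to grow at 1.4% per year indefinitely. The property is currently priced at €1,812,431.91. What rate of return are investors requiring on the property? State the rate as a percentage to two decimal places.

6.80%

D₁ = €96,600.00 × 1.014 = €97,952.4000
P = D₁/(r − g) ⇒ r = D₁/P + g = €97,952.4000/€1,812,431.91 + 0.014 = 0.054045 + 0.014 = 0.068045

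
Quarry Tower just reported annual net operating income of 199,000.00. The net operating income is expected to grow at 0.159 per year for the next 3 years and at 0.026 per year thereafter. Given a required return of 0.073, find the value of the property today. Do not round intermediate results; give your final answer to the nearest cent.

D_1 = 230641.00000
D_2 = 267312.91900
D_3 = 309815.67312
Terminal value at year 3: TV = D_3×(1+g_2)/(r−g_2) = 317870.88062/0.047 = 6763210.22600
P_0 = D_1/(1+r)^1 + D_2/(1+r)^2 + D_3/(1+r)^3 + TV/(1+r)^3
    = 214949.67381 + 232177.69986 + 250786.53694 + 5474616.74254 = 6172530.65315

6172530.65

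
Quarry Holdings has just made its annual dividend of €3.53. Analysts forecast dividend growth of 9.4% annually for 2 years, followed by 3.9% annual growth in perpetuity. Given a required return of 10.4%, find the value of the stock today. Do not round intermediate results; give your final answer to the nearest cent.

€62.37

D_1 = 3.86182
D_2 = 4.22483
Terminal value at year 2: TV = D_2×(1+g_2)/(r−g_2) = 4.38960/0.065 = 67.53230
P_0 = D_1/(1+r)^1 + D_2/(1+r)^2 + TV/(1+r)^2
    = 3.49803 + 3.46634 + 55.40812 = 62.37248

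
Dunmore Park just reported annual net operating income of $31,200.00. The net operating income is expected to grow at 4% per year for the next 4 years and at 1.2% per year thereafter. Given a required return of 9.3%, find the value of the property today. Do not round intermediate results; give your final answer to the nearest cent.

D_1 = 32448.00000
D_2 = 33745.92000
D_3 = 35095.75680
D_4 = 36499.58707
Terminal value at year 4: TV = D_4×(1+g_2)/(r−g_2) = 36937.58212/0.081 = 456019.53231
P_0 = D_1/(1+r)^1 + D_2/(1+r)^2 + D_3/(1+r)^3 + D_4/(1+r)^4 + TV/(1+r)^4
    = 29687.09973 + 28247.56058 + 26877.82526 + 25574.50893 + 319523.49434 = 429910.48884

$429910.49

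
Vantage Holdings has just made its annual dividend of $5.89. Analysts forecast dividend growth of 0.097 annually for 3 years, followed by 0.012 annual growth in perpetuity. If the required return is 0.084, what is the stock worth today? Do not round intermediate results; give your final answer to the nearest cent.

D_1 = 6.46133
D_2 = 7.08808
D_3 = 7.77562
Terminal value at year 3: TV = D_3×(1+g_2)/(r−g_2) = 7.86893/0.072 = 109.29070
P_0 = D_1/(1+r)^1 + D_2/(1+r)^2 + D_3/(1+r)^3 + TV/(1+r)^3
    = 5.96064 + 6.03212 + 6.10446 + 85.80159 = 103.89881

$103.90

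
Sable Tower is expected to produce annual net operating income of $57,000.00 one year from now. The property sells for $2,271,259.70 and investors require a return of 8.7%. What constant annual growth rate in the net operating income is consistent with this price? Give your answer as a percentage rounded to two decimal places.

6.19%

P = D₁/(r−g) ⇒ g = r − D₁/P = 0.087 − $57,000.00/$2,271,259.70 = 0.061904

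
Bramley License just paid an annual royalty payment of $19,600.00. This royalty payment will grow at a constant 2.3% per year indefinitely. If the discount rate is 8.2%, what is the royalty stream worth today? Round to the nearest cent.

D₁ = D₀ × (1 + g) = $19,600.00 × 1.023 = $20,050.8000
Growing perpetuity: P = D₁ / (r − g) = $20,050.8000 / (0.082 − 0.023) = $339,844.07

$339844.07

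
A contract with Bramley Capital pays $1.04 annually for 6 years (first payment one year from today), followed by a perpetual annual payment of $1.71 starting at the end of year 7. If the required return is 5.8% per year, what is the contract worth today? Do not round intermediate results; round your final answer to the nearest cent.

$26.17

PV of 6-year annuity: $1.04 × [1 − (1+0.058)^−6] / 0.058 = 5.14631
Perpetuity value at year 6: $1.71 / 0.058 = 29.48276
PV of perpetuity: 29.48276 / (1+0.058)^6 = 21.02104
Total PV = 5.14631 + 21.02104 = 26.16735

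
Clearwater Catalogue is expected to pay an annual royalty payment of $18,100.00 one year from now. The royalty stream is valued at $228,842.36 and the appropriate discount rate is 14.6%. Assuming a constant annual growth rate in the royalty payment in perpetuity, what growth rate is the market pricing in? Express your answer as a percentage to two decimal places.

P = D₁/(r−g) ⇒ g = r − D₁/P = 0.146 − $18,100.00/$228,842.36 = 0.066906

6.69%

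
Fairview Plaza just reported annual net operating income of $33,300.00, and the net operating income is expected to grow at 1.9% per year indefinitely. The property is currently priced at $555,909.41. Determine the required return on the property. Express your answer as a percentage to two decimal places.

8.00%

D₁ = $33,300.00 × 1.019 = $33,932.7000
P = D₁/(r − g) ⇒ r = D₁/P + g = $33,932.7000/$555,909.41 + 0.019 = 0.061040 + 0.019 = 0.080040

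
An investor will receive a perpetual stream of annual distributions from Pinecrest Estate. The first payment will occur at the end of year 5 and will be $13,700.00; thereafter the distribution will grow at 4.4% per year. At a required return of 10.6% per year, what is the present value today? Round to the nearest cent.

$147675.47

Value at end of year 4: C₁ / (r − g) = $13,700.00 / (0.106 − 0.044) = $220,967.7419
Discount to today: PV = $220,967.7419 / (1 + 0.106)^4 = $220,967.7419 / 1.496306 = $147,675.47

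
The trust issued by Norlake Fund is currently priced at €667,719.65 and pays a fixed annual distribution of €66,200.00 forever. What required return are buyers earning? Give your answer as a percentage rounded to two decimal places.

P = C/r ⇒ r = C/P = €66,200.00/€667,719.65 = 0.099143

9.91%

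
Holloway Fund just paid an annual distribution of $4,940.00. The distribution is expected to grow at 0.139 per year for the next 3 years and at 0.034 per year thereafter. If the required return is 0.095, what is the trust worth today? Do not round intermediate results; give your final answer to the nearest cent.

$110285.67

D_1 = 5626.66000
D_2 = 6408.76574
D_3 = 7299.58418
Terminal value at year 3: TV = D_3×(1+g_2)/(r−g_2) = 7547.77004/0.061 = 123733.93508
P_0 = D_1/(1+r)^1 + D_2/(1+r)^2 + D_3/(1+r)^3 + TV/(1+r)^3
    = 5138.50228 + 5344.98091 + 5559.75640 + 94242.42820 = 110285.66780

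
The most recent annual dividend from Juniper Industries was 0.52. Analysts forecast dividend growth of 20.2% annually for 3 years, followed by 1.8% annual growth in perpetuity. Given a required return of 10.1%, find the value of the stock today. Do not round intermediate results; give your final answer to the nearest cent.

D_1 = 0.62504
D_2 = 0.75130
D_3 = 0.90306
Terminal value at year 3: TV = D_3×(1+g_2)/(r−g_2) = 0.91932/0.083 = 11.07609
P_0 = D_1/(1+r)^1 + D_2/(1+r)^2 + D_3/(1+r)^3 + TV/(1+r)^3
    = 0.56770 + 0.61978 + 0.67664 + 8.29898 = 10.16309

10.16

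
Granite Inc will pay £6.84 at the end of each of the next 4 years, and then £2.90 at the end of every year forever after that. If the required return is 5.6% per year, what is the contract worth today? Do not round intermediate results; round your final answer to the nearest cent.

£65.56

PV of 4-year annuity: £6.84 × [1 − (1+0.056)^−4] / 0.056 = 23.92004
Perpetuity value at year 4: £2.90 / 0.056 = 51.78571
PV of perpetuity: 51.78571 / (1+0.056)^4 = 41.64418
Total PV = 23.92004 + 41.64418 = 65.56421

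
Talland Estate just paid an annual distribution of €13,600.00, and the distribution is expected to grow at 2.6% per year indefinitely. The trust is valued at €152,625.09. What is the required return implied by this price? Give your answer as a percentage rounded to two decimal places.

11.74%

D₁ = €13,600.00 × 1.026 = €13,953.6000
P = D₁/(r − g) ⇒ r = D₁/P + g = €13,953.6000/€152,625.09 + 0.026 = 0.091424 + 0.026 = 0.117424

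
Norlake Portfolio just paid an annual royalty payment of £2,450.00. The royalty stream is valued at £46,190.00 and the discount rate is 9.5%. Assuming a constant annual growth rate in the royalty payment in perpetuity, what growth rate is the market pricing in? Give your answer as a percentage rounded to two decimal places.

P = D₀(1+g)/(r−g) ⇒ P(r−g) = D₀(1+g) ⇒ g(P+D₀) = P·r − D₀
g = (P·r − D₀)/(P + D₀) = (£46,190.00×0.095 − £2,450.00) / (£46,190.00 + £2,450.00) = 0.039845

3.98%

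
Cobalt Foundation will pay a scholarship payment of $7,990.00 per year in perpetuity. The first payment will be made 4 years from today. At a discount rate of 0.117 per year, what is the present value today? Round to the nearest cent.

Value at end of year 3: C / r = $7,990.00 / 0.117 = $68,290.5983
Discount to today: PV = $68,290.5983 / (1 + 0.117)^3 = $68,290.5983 / 1.393669 = $49,000.60

$49000.60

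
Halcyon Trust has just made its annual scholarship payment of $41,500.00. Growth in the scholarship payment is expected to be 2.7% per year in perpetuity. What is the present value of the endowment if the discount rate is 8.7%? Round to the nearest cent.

D₁ = D₀ × (1 + g) = $41,500.00 × 1.027 = $42,620.5000
Growing perpetuity: P = D₁ / (r − g) = $42,620.5000 / (0.087 − 0.027) = $710,341.67

$710341.67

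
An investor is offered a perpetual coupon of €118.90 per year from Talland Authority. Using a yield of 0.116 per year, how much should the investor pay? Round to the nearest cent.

Level perpetuity: PV = C / r = €118.90 / 0.116 = €1,025.00

€1025.00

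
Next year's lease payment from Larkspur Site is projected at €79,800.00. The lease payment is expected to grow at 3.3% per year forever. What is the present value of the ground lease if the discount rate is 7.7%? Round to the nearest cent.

Growing perpetuity: P = D₁ / (r − g) = €79,800.0000 / (0.077 − 0.033) = €1,813,636.36

€1813636.36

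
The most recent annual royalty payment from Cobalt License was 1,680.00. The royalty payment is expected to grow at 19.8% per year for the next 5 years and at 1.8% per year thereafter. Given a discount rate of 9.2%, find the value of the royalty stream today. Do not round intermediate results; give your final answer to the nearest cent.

47914.62

D_1 = 2012.64000
D_2 = 2411.14272
D_3 = 2888.54898
D_4 = 3460.48168
D_5 = 4145.65705
Terminal value at year 5: TV = D_5×(1+g_2)/(r−g_2) = 4220.27888/0.074 = 57030.79561
P_0 = D_1/(1+r)^1 + D_2/(1+r)^2 + D_3/(1+r)^3 + D_4/(1+r)^4 + D_5/(1+r)^5 + TV/(1+r)^5
    = 1843.07692 + 2021.98366 + 2218.25680 + 2433.58209 + 2669.80892 + 36727.91193 = 47914.62032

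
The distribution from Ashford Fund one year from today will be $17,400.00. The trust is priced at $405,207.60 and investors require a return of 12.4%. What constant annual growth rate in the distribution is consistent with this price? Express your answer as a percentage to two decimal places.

8.11%

P = D₁/(r−g) ⇒ g = r − D₁/P = 0.124 − $17,400.00/$405,207.60 = 0.081059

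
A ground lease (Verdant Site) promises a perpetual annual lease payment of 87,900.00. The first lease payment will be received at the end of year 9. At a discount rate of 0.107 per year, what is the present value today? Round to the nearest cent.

Value at end of year 8: C / r = 87,900.00 / 0.107 = 821,495.3271
Discount to today: PV = 821,495.3271 / (1 + 0.107)^8 = 821,495.3271 / 2.255179 = 364,270.61

364270.61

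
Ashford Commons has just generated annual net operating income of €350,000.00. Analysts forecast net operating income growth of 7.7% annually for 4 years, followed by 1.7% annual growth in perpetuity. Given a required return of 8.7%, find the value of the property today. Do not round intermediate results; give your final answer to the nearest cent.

D_1 = 376950.00000
D_2 = 405975.15000
D_3 = 437235.23655
D_4 = 470902.34976
Terminal value at year 4: TV = D_4×(1+g_2)/(r−g_2) = 478907.68971/0.07 = 6841538.42443
P_0 = D_1/(1+r)^1 + D_2/(1+r)^2 + D_3/(1+r)^3 + D_4/(1+r)^4 + TV/(1+r)^4
    = 346780.12879 + 343589.87922 + 340428.97877 + 337297.15744 + 4900445.84445 = 6268541.98867

€6268541.99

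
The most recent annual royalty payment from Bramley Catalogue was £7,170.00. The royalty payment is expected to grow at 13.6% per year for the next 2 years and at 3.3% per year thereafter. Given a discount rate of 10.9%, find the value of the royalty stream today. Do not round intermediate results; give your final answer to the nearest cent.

D_1 = 8145.12000
D_2 = 9252.85632
Terminal value at year 2: TV = D_2×(1+g_2)/(r−g_2) = 9558.20058/0.076 = 125765.79709
P_0 = D_1/(1+r)^1 + D_2/(1+r)^2 + TV/(1+r)^2
    = 7344.56267 + 7523.37529 + 102258.50882 = 117126.44678

£117126.45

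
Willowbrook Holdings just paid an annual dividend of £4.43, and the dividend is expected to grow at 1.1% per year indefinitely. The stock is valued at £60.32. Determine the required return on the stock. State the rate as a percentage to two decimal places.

8.52%

D₁ = £4.43 × 1.011 = £4.4787
P = D₁/(r − g) ⇒ r = D₁/P + g = £4.4787/£60.32 + 0.011 = 0.074250 + 0.011 = 0.085250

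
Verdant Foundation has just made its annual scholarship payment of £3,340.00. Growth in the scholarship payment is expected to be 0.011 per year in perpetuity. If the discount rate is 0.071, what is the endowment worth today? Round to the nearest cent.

£56279.00

D₁ = D₀ × (1 + g) = £3,340.00 × 1.011 = £3,376.7400
Growing perpetuity: P = D₁ / (r − g) = £3,376.7400 / (0.071 − 0.011) = £56,279.00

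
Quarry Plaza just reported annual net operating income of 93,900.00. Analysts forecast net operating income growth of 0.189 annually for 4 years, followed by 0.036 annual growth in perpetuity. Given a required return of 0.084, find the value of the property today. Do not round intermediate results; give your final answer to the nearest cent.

3409356.07

D_1 = 111647.10000
D_2 = 132748.40190
D_3 = 157837.84986
D_4 = 187669.20348
Terminal value at year 4: TV = D_4×(1+g_2)/(r−g_2) = 194425.29481/0.048 = 4050526.97516
P_0 = D_1/(1+r)^1 + D_2/(1+r)^2 + D_3/(1+r)^3 + D_4/(1+r)^4 + TV/(1+r)^4
    = 102995.47970 + 112971.97912 + 123914.83688 + 135917.65779 + 2933556.11406 = 3409356.06756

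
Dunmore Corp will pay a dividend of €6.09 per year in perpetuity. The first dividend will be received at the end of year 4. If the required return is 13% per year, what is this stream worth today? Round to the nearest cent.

€32.47

Value at end of year 3: C / r = €6.09 / 0.13 = €46.8462
Discount to today: PV = €46.8462 / (1 + 0.13)^3 = €46.8462 / 1.442897 = €32.47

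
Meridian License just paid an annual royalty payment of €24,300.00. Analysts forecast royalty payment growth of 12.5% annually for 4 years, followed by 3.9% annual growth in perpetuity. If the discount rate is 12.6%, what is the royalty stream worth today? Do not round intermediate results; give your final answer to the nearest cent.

€386158.29

D_1 = 27337.50000
D_2 = 30754.68750
D_3 = 34599.02344
D_4 = 38923.90137
Terminal value at year 4: TV = D_4×(1+g_2)/(r−g_2) = 40441.93352/0.087 = 464849.81058
P_0 = D_1/(1+r)^1 + D_2/(1+r)^2 + D_3/(1+r)^3 + D_4/(1+r)^4 + TV/(1+r)^4
    = 24278.41918 + 24256.85753 + 24235.31503 + 24213.79166 + 289173.90269 = 386158.28609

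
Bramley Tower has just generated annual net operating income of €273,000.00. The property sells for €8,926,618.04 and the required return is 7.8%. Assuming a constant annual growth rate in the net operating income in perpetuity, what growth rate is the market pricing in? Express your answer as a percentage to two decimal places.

P = D₀(1+g)/(r−g) ⇒ P(r−g) = D₀(1+g) ⇒ g(P+D₀) = P·r − D₀
g = (P·r − D₀)/(P + D₀) = (€8,926,618.04×0.078 − €273,000.00) / (€8,926,618.04 + €273,000.00) = 0.046010

4.60%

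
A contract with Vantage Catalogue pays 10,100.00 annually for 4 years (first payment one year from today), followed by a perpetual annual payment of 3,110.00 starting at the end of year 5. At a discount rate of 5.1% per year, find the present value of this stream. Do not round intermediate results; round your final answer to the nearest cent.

PV of 4-year annuity: 10,100.00 × [1 − (1+0.051)^−4] / 0.051 = 35731.06348
Perpetuity value at year 4: 3,110.00 / 0.051 = 60980.39216
PV of perpetuity: 60980.39216 / (1+0.051)^4 = 49978.05479
Total PV = 35731.06348 + 49978.05479 = 85709.11827

85709.12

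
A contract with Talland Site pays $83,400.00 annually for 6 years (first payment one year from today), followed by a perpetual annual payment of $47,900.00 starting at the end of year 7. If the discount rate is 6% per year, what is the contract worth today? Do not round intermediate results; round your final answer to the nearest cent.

$972898.35

PV of 6-year annuity: $83,400.00 × [1 − (1+0.06)^−6] / 0.06 = 410104.84879
Perpetuity value at year 6: $47,900.00 / 0.06 = 798333.33333
PV of perpetuity: 798333.33333 / (1+0.06)^6 = 562793.49812
Total PV = 410104.84879 + 562793.49812 = 972898.34691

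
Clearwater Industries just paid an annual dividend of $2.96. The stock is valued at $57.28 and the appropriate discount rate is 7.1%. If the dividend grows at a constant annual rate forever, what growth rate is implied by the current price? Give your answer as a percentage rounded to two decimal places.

1.84%

P = D₀(1+g)/(r−g) ⇒ P(r−g) = D₀(1+g) ⇒ g(P+D₀) = P·r − D₀
g = (P·r − D₀)/(P + D₀) = ($57.28×0.071 − $2.96) / ($57.28 + $2.96) = 0.018375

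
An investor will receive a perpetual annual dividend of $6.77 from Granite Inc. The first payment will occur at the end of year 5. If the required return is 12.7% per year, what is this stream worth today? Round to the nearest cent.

Value at end of year 4: C / r = $6.77 / 0.127 = $53.3071
Discount to today: PV = $53.3071 / (1 + 0.127)^4 = $53.3071 / 1.613228 = $33.04

$33.04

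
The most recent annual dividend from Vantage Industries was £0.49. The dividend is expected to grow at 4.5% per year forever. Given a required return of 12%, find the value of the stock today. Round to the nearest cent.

D₁ = D₀ × (1 + g) = £0.49 × 1.045 = £0.5121
Growing perpetuity: P = D₁ / (r − g) = £0.5121 / (0.12 − 0.045) = £6.83

£6.83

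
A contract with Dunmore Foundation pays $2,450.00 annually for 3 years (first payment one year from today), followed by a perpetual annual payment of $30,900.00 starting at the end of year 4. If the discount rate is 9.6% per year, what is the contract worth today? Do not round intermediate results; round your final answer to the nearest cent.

PV of 3-year annuity: $2,450.00 × [1 − (1+0.096)^−3] / 0.096 = 6135.95012
Perpetuity value at year 3: $30,900.00 / 0.096 = 321875.00000
PV of perpetuity: 321875.00000 / (1+0.096)^3 = 244486.89440
Total PV = 6135.95012 + 244486.89440 = 250622.84452

$250622.84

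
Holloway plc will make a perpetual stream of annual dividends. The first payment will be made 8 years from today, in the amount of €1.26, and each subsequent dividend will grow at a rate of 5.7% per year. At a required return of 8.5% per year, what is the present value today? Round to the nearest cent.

€25.42

Value at end of year 7: C₁ / (r − g) = €1.26 / (0.085 − 0.057) = €45.0000
Discount to today: PV = €45.0000 / (1 + 0.085)^7 = €45.0000 / 1.770142 = €25.42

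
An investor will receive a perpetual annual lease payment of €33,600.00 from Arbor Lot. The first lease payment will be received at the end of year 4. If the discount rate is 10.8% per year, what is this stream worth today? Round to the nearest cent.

Value at end of year 3: C / r = €33,600.00 / 0.108 = €311,111.1111
Discount to today: PV = €311,111.1111 / (1 + 0.108)^3 = €311,111.1111 / 1.360252 = €228,715.84

€228715.84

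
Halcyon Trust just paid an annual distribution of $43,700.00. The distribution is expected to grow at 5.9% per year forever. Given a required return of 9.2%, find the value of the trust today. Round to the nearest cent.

$1402372.73

D₁ = D₀ × (1 + g) = $43,700.00 × 1.059 = $46,278.3000
Growing perpetuity: P = D₁ / (r − g) = $46,278.3000 / (0.092 − 0.059) = $1,402,372.73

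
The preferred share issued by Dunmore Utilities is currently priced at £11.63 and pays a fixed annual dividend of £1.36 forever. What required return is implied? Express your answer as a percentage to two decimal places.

P = C/r ⇒ r = C/P = £1.36/£11.63 = 0.116939

11.69%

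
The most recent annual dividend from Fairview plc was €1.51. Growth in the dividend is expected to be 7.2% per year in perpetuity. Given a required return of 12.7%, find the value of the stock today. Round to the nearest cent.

D₁ = D₀ × (1 + g) = €1.51 × 1.072 = €1.6187
Growing perpetuity: P = D₁ / (r − g) = €1.6187 / (0.127 − 0.072) = €29.43

€29.43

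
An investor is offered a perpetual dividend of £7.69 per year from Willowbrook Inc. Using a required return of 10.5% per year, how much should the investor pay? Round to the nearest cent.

Level perpetuity: PV = C / r = £7.69 / 0.105 = £73.24

£73.24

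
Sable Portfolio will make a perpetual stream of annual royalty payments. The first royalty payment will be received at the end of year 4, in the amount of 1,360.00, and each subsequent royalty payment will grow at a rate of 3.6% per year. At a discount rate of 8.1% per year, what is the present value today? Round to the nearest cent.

23924.85

Value at end of year 3: C₁ / (r − g) = 1,360.00 / (0.081 − 0.036) = 30,222.2222
Discount to today: PV = 30,222.2222 / (1 + 0.081)^3 = 30,222.2222 / 1.263214 = 23,924.85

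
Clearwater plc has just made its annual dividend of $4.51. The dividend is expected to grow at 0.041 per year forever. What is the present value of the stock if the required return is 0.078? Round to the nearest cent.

$126.89

D₁ = D₀ × (1 + g) = $4.51 × 1.041 = $4.6949
Growing perpetuity: P = D₁ / (r − g) = $4.6949 / (0.078 − 0.041) = $126.89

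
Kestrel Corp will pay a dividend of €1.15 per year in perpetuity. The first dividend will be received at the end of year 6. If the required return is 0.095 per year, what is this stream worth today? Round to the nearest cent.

Value at end of year 5: C / r = €1.15 / 0.095 = €12.1053
Discount to today: PV = €12.1053 / (1 + 0.095)^5 = €12.1053 / 1.574239 = €7.69

€7.69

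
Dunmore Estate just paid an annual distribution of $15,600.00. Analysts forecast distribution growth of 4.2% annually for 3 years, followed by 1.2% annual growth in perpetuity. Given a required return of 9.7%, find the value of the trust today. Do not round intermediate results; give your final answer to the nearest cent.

$201435.11

D_1 = 16255.20000
D_2 = 16937.91840
D_3 = 17649.31097
Terminal value at year 3: TV = D_3×(1+g_2)/(r−g_2) = 17861.10270/0.085 = 210130.62005
P_0 = D_1/(1+r)^1 + D_2/(1+r)^2 + D_3/(1+r)^3 + TV/(1+r)^3
    = 14817.86691 + 14074.94742 + 13369.27549 + 159173.02112 = 201435.11094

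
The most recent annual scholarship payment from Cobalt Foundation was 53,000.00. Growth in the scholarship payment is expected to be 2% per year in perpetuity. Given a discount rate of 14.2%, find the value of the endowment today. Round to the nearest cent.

443114.75

D₁ = D₀ × (1 + g) = 53,000.00 × 1.02 = 54,060.0000
Growing perpetuity: P = D₁ / (r − g) = 54,060.0000 / (0.142 − 0.02) = 443,114.75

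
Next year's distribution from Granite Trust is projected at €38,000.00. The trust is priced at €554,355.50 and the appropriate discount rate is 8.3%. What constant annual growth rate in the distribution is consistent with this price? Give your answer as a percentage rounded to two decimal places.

P = D₁/(r−g) ⇒ g = r − D₁/P = 0.083 − €38,000.00/€554,355.50 = 0.014452

1.45%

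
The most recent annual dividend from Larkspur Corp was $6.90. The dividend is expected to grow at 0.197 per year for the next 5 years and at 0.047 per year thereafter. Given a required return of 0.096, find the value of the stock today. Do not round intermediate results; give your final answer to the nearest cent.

$274.39

D_1 = 8.25930
D_2 = 9.88638
D_3 = 11.83400
D_4 = 14.16530
D_5 = 16.95586
Terminal value at year 5: TV = D_5×(1+g_2)/(r−g_2) = 17.75279/0.049 = 362.30176
P_0 = D_1/(1+r)^1 + D_2/(1+r)^2 + D_3/(1+r)^3 + D_4/(1+r)^4 + D_5/(1+r)^5 + TV/(1+r)^5
    = 7.53586 + 8.23031 + 8.98876 + 9.81711 + 10.72178 + 229.09609 = 274.38991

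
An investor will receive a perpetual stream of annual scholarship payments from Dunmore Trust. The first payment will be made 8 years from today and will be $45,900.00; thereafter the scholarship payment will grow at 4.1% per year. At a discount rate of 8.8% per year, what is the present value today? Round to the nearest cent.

$541143.64

Value at end of year 7: C₁ / (r − g) = $45,900.00 / (0.088 − 0.041) = $976,595.7447
Discount to today: PV = $976,595.7447 / (1 + 0.088)^7 = $976,595.7447 / 1.804689 = $541,143.64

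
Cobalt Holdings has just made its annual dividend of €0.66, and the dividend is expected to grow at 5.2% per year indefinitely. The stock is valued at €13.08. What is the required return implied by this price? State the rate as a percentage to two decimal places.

10.51%

D₁ = €0.66 × 1.052 = €0.6943
P = D₁/(r − g) ⇒ r = D₁/P + g = €0.6943/€13.08 + 0.052 = 0.053083 + 0.052 = 0.105083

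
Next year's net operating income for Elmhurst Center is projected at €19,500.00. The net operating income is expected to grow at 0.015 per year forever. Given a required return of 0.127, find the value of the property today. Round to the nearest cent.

Growing perpetuity: P = D₁ / (r − g) = €19,500.0000 / (0.127 − 0.015) = €174,107.14

€174107.14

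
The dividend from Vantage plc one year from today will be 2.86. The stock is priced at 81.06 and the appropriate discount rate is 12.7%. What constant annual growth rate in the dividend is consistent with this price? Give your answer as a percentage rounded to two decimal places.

P = D₁/(r−g) ⇒ g = r − D₁/P = 0.127 − 2.86/81.06 = 0.091717

9.17%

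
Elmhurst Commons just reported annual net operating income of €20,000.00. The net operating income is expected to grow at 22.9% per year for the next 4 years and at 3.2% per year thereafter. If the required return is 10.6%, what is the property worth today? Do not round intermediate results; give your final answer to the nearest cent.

D_1 = 24580.00000
D_2 = 30208.82000
D_3 = 37126.63978
D_4 = 45628.64029
Terminal value at year 4: TV = D_4×(1+g_2)/(r−g_2) = 47088.75678/0.074 = 636334.55107
P_0 = D_1/(1+r)^1 + D_2/(1+r)^2 + D_3/(1+r)^3 + D_4/(1+r)^4 + TV/(1+r)^4
    = 22224.23146 + 24695.82321 + 27442.28456 + 30494.18420 + 425270.24453 = 530126.76797

€530126.77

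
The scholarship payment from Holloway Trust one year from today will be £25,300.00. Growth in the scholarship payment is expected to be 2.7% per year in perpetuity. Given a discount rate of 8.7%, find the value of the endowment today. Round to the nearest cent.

£421666.67

Growing perpetuity: P = D₁ / (r − g) = £25,300.0000 / (0.087 − 0.027) = £421,666.67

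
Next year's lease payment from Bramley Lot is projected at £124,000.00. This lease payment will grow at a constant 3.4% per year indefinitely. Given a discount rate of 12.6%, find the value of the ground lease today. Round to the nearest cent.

£1347826.09

Growing perpetuity: P = D₁ / (r − g) = £124,000.0000 / (0.126 − 0.034) = £1,347,826.09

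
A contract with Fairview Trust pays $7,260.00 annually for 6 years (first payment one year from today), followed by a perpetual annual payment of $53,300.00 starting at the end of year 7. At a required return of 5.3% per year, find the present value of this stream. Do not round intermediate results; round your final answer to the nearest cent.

PV of 6-year annuity: $7,260.00 × [1 − (1+0.053)^−6] / 0.053 = 36498.61074
Perpetuity value at year 6: $53,300.00 / 0.053 = 1005660.37736
PV of perpetuity: 1005660.37736 / (1+0.053)^6 = 737702.25722
Total PV = 36498.61074 + 737702.25722 = 774200.86795

$774200.87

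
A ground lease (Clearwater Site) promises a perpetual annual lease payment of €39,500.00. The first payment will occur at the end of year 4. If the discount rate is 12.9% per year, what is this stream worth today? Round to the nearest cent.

Value at end of year 3: C / r = €39,500.00 / 0.129 = €306,201.5504
Discount to today: PV = €306,201.5504 / (1 + 0.129)^3 = €306,201.5504 / 1.439070 = €212,777.43

€212777.43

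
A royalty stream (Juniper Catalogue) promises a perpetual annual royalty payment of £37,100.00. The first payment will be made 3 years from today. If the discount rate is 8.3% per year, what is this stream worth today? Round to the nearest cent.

£381099.96

Value at end of year 2: C / r = £37,100.00 / 0.083 = £446,987.9518
Discount to today: PV = £446,987.9518 / (1 + 0.083)^2 = £446,987.9518 / 1.172889 = £381,099.96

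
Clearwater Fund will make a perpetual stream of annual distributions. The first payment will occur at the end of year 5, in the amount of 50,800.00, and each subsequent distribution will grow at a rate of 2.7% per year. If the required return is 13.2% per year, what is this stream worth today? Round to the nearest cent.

294637.96

Value at end of year 4: C₁ / (r − g) = 50,800.00 / (0.132 − 0.027) = 483,809.5238
Discount to today: PV = 483,809.5238 / (1 + 0.132)^4 = 483,809.5238 / 1.642047 = 294,637.96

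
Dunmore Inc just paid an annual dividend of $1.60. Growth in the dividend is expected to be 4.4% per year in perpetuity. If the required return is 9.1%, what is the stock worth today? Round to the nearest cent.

D₁ = D₀ × (1 + g) = $1.60 × 1.044 = $1.6704
Growing perpetuity: P = D₁ / (r − g) = $1.6704 / (0.091 − 0.044) = $35.54

$35.54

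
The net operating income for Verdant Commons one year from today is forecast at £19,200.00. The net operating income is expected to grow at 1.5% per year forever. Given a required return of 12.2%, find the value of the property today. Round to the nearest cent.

Growing perpetuity: P = D₁ / (r − g) = £19,200.0000 / (0.122 − 0.015) = £179,439.25

£179439.25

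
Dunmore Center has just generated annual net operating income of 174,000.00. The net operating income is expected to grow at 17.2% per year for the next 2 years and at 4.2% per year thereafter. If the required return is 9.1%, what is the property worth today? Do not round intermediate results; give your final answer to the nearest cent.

D_1 = 203928.00000
D_2 = 239003.61600
Terminal value at year 2: TV = D_2×(1+g_2)/(r−g_2) = 249041.76787/0.049 = 5082485.05861
P_0 = D_1/(1+r)^1 + D_2/(1+r)^2 + TV/(1+r)^2
    = 186918.42346 + 200795.95995 + 4269987.55639 = 4657701.93980

4657701.94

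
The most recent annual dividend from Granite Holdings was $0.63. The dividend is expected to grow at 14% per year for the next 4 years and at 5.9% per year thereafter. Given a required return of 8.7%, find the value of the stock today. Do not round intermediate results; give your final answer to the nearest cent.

$31.67

D_1 = 0.71820
D_2 = 0.81875
D_3 = 0.93337
D_4 = 1.06404
Terminal value at year 4: TV = D_4×(1+g_2)/(r−g_2) = 1.12682/0.028 = 40.24370
P_0 = D_1/(1+r)^1 + D_2/(1+r)^2 + D_3/(1+r)^3 + D_4/(1+r)^4 + TV/(1+r)^4
    = 0.66072 + 0.69293 + 0.72672 + 0.76215 + 28.82569 = 31.66821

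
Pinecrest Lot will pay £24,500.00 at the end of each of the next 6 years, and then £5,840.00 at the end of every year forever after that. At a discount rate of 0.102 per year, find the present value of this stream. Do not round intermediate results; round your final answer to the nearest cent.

£138049.95

PV of 6-year annuity: £24,500.00 × [1 − (1+0.102)^−6] / 0.102 = 106081.38984
Perpetuity value at year 6: £5,840.00 / 0.102 = 57254.90196
PV of perpetuity: 57254.90196 / (1+0.102)^6 = 31968.56250
Total PV = 106081.38984 + 31968.56250 = 138049.95235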